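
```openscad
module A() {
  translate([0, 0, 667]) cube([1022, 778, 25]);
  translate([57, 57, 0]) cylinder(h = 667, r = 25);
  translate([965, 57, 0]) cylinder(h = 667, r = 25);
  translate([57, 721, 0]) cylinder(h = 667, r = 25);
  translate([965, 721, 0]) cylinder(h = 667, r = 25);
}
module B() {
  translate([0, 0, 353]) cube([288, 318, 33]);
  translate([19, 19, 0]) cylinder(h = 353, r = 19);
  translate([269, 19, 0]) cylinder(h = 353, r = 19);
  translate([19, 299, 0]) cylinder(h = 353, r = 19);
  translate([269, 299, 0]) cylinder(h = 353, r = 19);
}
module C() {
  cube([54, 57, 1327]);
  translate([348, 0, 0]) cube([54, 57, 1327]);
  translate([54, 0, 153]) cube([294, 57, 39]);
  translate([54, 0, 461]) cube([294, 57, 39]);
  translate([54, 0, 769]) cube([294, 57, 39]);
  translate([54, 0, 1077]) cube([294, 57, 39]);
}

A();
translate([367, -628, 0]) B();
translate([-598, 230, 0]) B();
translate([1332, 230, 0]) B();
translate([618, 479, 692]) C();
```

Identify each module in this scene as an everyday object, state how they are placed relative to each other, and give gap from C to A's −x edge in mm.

The ladder's min-x is at 618; the table's min-x is 0; gap = 618 mm.

A is a table. B is a stool. C is a ladder. Three stools sit around the table at the −y, −x, +x sides. The ladder is on top of the table. The gap from the ladder to the table's −x edge is 618 mm.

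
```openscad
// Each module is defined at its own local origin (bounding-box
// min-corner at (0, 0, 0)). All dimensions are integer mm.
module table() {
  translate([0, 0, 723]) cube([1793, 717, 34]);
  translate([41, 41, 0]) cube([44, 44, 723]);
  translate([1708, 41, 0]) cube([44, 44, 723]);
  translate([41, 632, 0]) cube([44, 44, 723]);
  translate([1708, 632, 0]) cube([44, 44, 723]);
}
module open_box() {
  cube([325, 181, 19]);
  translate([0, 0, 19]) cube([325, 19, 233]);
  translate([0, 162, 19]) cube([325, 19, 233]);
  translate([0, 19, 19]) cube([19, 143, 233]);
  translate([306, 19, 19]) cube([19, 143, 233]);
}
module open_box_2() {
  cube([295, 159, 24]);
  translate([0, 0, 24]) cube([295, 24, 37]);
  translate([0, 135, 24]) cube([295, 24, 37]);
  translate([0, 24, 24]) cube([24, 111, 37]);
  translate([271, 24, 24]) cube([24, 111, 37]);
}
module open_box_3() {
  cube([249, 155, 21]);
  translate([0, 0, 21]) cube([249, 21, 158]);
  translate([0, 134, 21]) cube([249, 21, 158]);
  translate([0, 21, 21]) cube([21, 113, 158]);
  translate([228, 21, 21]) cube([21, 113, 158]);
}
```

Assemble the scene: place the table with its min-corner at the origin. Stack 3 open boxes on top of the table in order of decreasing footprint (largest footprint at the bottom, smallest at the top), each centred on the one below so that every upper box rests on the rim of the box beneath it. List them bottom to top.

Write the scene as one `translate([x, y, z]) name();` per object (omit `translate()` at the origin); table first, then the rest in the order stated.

table();
translate([734, 268, 757]) open_box();
translate([749, 279, 1009]) open_box_2();
translate([772, 281, 1070]) open_box_3();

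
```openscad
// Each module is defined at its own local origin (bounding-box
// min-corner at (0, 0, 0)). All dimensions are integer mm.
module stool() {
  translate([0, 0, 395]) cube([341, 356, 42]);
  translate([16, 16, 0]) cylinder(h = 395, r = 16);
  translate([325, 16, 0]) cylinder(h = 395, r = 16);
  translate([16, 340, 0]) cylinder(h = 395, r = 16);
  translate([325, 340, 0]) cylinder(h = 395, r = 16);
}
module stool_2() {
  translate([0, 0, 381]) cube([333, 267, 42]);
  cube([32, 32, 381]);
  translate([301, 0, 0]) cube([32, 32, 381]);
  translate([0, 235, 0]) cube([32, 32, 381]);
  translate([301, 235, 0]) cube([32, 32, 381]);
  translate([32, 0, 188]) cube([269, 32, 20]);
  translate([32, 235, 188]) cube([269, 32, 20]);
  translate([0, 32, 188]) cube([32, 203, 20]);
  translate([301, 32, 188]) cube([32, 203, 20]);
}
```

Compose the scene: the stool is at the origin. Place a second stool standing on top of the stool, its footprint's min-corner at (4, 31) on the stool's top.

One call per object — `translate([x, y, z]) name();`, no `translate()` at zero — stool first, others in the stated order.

stool();
translate([4, 31, 437]) stool_2();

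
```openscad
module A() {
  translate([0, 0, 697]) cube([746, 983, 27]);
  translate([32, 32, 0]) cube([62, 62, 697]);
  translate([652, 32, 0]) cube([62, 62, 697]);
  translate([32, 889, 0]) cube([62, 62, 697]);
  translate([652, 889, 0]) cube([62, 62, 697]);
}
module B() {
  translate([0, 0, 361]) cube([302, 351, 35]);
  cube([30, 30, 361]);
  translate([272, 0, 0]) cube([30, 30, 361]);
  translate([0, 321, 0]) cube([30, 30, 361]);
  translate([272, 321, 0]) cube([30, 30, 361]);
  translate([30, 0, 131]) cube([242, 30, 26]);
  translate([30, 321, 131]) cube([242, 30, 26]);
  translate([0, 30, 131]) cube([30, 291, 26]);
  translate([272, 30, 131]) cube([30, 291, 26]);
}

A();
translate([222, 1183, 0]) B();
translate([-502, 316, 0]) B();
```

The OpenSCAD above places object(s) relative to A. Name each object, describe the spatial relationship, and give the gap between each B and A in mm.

A is a table. B is a stool. Two stools sit around the table at the +y, −x sides. The gap between each stool and the table is 200 mm.

Each stool's nearest face is 200 mm from the table's bounding box.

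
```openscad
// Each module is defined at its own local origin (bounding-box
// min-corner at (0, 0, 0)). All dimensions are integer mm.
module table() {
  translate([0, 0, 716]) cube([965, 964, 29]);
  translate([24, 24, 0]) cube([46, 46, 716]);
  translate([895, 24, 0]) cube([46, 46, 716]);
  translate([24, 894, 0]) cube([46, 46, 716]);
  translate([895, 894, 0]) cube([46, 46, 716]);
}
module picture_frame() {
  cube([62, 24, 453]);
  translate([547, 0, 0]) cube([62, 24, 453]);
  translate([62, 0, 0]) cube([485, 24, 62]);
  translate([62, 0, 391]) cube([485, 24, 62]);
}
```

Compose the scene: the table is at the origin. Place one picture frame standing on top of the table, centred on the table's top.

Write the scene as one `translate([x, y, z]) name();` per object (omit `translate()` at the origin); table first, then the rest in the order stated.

table();
translate([178, 470, 745]) picture_frame();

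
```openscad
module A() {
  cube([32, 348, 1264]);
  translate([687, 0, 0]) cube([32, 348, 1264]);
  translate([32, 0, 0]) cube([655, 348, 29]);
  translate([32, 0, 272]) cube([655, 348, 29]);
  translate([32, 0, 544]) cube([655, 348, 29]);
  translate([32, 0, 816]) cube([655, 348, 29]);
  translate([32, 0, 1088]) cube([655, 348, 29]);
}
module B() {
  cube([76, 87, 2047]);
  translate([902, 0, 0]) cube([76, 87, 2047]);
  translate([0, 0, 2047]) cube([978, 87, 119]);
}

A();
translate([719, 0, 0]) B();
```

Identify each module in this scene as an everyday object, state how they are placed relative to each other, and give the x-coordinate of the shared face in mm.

A is a bookshelf. B is a door frame. The door frame is against the bookshelf's +x side, with their −y faces flush. The x-coordinate of the shared face is 719 mm.

The bookshelf's +x face and the door frame's −x face are both at x = 719 mm.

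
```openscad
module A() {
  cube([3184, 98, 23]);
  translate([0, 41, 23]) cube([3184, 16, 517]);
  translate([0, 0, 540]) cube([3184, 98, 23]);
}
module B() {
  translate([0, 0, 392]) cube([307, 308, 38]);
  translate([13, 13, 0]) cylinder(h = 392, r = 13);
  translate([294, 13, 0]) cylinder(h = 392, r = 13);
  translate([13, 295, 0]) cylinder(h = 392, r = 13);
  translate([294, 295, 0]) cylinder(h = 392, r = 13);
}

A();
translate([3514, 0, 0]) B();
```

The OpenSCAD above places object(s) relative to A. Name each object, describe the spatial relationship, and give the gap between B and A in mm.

A is an I-beam. B is a stool. The stool is on the floor beside the I-beam on its +x side. The gap between the stool and the I-beam is 330 mm.

The stool's nearest face is 330 mm from the I-beam's +x face.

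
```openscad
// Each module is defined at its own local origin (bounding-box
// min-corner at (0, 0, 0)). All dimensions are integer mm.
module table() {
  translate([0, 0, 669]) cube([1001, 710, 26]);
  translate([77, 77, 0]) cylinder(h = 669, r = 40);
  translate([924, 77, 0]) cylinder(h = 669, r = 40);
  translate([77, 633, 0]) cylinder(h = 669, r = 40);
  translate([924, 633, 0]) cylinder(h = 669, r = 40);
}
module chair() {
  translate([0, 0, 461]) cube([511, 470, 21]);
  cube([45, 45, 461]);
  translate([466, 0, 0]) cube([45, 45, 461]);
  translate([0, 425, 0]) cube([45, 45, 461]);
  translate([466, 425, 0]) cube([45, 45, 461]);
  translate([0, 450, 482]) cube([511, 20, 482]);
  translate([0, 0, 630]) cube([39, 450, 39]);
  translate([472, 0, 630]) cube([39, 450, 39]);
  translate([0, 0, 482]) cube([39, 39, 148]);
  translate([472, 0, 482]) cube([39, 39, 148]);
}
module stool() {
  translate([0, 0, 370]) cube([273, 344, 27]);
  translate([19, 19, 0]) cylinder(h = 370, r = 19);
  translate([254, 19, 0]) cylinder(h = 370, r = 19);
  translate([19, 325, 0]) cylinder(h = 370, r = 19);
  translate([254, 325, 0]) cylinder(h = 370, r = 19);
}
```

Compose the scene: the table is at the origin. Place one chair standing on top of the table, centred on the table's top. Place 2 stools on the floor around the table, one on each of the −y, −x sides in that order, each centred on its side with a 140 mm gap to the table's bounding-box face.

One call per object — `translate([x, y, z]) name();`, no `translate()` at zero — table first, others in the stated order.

table();
translate([245, 120, 695]) chair();
translate([364, -484, 0]) stool();
translate([-413, 183, 0]) stool();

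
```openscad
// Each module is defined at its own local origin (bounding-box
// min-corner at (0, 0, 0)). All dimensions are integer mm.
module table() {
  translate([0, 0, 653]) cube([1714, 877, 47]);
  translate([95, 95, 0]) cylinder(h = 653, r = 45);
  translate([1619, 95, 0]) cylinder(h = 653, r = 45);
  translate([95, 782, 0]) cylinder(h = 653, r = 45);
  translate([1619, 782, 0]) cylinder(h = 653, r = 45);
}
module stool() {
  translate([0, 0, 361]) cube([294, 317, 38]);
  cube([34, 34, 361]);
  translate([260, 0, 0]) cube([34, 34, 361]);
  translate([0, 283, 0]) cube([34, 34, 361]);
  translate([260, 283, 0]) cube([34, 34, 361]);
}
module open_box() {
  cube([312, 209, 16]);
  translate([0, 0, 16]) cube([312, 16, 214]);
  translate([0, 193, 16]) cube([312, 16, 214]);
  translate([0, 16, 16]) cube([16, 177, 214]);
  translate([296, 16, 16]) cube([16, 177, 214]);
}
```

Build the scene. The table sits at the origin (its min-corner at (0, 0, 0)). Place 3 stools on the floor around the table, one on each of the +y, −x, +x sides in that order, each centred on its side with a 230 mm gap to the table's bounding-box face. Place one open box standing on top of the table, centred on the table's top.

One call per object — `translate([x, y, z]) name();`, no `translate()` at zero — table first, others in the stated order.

table();
translate([710, 1107, 0]) stool();
translate([-524, 280, 0]) stool();
translate([1944, 280, 0]) stool();
translate([701, 334, 700]) open_box();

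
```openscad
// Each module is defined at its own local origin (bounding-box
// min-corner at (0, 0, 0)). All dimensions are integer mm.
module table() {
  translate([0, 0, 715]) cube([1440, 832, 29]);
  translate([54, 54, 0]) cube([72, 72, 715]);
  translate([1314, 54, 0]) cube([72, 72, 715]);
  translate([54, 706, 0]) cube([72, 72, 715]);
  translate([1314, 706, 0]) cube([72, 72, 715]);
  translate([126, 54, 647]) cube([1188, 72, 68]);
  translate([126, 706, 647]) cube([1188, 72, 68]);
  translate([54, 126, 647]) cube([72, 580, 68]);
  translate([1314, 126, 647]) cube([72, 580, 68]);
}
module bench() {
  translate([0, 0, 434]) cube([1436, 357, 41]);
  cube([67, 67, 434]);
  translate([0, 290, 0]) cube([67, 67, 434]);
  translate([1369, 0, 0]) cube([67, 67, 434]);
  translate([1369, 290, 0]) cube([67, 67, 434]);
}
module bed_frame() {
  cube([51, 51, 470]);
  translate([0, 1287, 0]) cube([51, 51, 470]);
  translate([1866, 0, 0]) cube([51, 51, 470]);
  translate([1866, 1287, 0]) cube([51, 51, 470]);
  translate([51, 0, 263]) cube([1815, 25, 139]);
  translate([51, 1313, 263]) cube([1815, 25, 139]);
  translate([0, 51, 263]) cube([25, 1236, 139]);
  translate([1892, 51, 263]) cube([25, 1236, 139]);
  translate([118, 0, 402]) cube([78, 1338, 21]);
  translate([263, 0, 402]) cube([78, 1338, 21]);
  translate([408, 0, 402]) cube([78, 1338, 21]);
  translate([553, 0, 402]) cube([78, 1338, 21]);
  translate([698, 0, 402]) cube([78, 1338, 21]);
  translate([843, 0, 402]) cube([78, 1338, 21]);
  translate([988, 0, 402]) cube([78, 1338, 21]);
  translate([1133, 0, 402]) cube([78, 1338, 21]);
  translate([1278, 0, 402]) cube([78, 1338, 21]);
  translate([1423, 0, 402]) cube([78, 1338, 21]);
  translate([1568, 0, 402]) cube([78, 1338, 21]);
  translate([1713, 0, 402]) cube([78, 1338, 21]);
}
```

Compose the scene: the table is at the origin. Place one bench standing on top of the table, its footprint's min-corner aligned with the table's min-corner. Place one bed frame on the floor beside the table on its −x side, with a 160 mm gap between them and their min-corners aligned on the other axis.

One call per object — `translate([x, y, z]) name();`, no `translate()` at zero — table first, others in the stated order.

table();
translate([0, 0, 744]) bench();
translate([-2077, 0, 0]) bed_frame();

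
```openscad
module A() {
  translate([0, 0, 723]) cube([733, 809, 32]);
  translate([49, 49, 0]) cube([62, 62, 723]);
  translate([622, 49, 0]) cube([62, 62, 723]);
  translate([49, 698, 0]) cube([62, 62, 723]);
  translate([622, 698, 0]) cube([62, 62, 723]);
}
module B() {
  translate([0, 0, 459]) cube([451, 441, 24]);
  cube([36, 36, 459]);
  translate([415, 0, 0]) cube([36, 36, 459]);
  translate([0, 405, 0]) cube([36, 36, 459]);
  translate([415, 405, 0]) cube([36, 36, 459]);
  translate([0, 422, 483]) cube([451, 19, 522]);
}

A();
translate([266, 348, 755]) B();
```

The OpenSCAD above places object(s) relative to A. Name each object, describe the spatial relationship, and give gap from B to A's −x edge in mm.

A is a table. B is a chair. The chair is on top of the table. The gap from the chair to the table's −x edge is 266 mm.

The chair's min-x is at 266; the table's min-x is 0; gap = 266 mm.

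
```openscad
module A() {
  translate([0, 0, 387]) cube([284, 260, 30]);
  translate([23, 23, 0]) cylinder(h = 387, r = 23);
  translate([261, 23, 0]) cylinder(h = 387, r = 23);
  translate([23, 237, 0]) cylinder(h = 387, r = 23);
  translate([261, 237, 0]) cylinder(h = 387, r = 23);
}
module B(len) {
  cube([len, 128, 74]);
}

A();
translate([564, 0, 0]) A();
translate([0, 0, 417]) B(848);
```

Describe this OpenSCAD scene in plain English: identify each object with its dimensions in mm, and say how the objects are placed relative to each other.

A is a four-legged stool. The seat is a 284×260×30 mm slab whose top surface is at z = 417 mm; four round legs, each 46 mm in diameter, run from the floor (z = 0) to the underside of the seat, each leg's axis is inset half a diameter from the nearest pair of seat edges (so the leg's bounding box is flush with the corner).

B is a rectangular beam 848 mm long (x), 128 mm deep (y), 74 mm thick (z).

The beam spans the tops of two stools placed 280 mm apart, resting at z = 417 mm.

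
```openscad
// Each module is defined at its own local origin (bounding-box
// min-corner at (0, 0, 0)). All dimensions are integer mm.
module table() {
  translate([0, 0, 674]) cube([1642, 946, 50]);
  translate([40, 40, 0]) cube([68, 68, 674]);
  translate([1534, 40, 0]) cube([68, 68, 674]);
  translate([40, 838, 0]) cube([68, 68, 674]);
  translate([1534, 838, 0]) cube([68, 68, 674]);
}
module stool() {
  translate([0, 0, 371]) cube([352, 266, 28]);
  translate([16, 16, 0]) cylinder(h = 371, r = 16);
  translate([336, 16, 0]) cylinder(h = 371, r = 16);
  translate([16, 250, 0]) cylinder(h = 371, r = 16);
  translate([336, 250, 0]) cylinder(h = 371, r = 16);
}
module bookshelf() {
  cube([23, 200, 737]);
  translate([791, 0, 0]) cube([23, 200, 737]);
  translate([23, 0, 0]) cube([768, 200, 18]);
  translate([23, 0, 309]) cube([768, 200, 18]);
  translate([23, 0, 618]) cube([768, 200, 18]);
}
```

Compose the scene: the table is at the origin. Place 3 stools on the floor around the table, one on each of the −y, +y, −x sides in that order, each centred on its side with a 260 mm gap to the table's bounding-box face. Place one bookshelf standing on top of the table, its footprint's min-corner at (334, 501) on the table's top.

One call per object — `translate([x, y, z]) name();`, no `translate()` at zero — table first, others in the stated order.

table();
translate([645, -526, 0]) stool();
translate([645, 1206, 0]) stool();
translate([-612, 340, 0]) stool();
translate([334, 501, 724]) bookshelf();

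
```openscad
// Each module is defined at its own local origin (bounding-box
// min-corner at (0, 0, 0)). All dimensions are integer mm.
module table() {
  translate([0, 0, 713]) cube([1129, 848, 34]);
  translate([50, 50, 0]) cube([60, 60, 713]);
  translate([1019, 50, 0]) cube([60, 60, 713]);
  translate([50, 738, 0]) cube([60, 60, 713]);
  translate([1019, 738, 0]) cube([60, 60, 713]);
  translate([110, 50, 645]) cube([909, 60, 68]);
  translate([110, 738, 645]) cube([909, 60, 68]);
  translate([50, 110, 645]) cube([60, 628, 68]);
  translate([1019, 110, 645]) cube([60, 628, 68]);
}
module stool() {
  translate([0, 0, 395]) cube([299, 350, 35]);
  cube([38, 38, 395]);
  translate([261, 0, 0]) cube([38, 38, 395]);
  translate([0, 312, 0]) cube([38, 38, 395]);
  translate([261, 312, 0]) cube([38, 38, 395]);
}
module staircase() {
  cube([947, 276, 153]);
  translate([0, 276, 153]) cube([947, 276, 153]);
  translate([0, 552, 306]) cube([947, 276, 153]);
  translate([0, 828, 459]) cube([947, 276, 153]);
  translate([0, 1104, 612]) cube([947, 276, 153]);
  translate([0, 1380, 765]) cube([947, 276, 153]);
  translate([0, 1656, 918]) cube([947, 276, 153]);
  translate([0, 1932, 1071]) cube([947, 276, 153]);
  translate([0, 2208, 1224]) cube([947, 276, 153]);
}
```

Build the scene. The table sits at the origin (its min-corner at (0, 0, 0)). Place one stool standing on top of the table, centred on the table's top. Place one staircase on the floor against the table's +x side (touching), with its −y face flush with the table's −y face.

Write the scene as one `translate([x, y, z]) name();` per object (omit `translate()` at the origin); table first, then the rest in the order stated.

table();
translate([415, 249, 747]) stool();
translate([1129, 0, 0]) staircase();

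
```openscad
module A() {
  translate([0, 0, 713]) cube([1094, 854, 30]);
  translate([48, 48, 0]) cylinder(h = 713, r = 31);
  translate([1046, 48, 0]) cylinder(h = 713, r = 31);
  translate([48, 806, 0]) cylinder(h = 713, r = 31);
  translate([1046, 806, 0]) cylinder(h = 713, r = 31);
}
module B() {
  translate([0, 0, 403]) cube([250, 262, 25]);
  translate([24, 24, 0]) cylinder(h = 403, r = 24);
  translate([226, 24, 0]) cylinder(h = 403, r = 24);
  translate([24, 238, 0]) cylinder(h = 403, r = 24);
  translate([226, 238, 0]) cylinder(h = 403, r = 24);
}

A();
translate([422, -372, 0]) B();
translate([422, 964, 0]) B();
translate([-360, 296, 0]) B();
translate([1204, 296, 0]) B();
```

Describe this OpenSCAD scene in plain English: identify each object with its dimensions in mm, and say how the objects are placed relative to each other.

A is a table: top 1094 mm (x) × 854 mm (y), 30 mm thick, upper face at z = 743 mm, on four round legs of 62 mm diameter, each leg's bounding box inset 17 mm from the nearest pair of top edges, running from z = 0 to the bottom of the top.

B is a four-legged stool. The seat is a 250×262×25 mm slab whose top surface is at z = 428 mm; four round legs, each 48 mm in diameter, run from the floor (z = 0) to the underside of the seat, each leg's axis is inset half a diameter from the nearest pair of seat edges (so the leg's bounding box is flush with the corner).

Four stools sit around the table at the −y, +y, −x, +x sides.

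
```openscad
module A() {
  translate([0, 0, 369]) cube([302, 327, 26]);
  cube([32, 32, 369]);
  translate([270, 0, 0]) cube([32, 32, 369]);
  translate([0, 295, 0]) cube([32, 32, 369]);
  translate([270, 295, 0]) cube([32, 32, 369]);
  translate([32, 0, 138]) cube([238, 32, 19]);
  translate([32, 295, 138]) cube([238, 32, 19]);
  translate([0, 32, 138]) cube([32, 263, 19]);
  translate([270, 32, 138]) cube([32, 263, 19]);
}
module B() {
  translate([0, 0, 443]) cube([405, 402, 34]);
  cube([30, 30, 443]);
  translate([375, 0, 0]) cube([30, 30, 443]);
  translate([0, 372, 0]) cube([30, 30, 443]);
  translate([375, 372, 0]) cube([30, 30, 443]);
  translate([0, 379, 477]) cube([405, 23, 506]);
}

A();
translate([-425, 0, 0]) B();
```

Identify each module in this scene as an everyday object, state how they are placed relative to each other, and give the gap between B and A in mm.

A is a stool. B is a chair. The chair is on the floor beside the stool on its −x side. The gap between the chair and the stool is 20 mm.

The chair's nearest face is 20 mm from the stool's −x face.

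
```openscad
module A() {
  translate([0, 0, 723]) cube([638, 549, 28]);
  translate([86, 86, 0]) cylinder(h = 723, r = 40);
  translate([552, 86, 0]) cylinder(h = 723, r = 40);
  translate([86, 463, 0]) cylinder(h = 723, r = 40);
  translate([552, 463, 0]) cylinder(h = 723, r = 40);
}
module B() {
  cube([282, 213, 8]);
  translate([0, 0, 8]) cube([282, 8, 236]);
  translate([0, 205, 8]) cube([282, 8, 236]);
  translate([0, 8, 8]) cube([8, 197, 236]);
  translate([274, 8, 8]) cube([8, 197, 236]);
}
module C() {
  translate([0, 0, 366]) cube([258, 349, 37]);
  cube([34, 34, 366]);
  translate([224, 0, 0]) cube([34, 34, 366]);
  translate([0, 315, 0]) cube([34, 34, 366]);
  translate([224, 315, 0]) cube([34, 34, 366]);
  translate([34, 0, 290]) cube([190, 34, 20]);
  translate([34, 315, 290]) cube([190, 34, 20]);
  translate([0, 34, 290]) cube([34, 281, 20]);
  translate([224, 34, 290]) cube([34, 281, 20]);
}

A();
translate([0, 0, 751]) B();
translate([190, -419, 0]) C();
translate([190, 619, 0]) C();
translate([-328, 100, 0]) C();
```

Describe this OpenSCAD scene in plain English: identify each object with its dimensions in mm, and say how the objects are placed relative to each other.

A is a table: top 638 mm (x) × 549 mm (y), 28 mm thick, upper face at z = 751 mm, on four round legs of 80 mm diameter, each leg's bounding box inset 46 mm from the nearest pair of top edges, running from z = 0 to the bottom of the top.

B is an open-topped rectangular box: outside dimensions 282×213×244 mm, with a uniform wall and base thickness of 8 mm. The base is a full 282×213 slab on the floor; four walls sit on top of the base. The front and back walls (the −y and +y sides) span the full width; the two side walls fit between them.

C is a four-legged stool. The seat is 258×349 mm, 37 mm thick, top at z = 403 mm. It stands on four square legs, each 34×34 mm in cross-section, from z = 0 to the seat underside, each flush with a corner of the seat. Four stretchers, 34 mm wide and 20 mm tall, connect adjacent legs with their undersides at z = 290 mm, each running between the inner faces of the legs it joins and aligned with the legs' outer faces on the other axis.

The open box is on top of the table. Three stools sit around the table at the −y, +y, −x sides.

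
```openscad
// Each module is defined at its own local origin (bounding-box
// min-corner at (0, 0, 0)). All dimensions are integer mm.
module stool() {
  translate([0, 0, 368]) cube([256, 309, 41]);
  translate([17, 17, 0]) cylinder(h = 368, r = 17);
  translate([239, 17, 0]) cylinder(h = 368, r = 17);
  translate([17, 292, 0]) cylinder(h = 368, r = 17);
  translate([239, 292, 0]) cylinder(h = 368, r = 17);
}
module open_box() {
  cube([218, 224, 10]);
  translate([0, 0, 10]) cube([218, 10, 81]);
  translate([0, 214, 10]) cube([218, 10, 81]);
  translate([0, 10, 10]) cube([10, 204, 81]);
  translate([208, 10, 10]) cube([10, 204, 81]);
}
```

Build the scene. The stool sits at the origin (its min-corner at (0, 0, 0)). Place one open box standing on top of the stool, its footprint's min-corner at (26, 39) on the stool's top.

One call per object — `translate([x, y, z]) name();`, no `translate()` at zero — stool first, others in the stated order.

stool();
translate([26, 39, 409]) open_box();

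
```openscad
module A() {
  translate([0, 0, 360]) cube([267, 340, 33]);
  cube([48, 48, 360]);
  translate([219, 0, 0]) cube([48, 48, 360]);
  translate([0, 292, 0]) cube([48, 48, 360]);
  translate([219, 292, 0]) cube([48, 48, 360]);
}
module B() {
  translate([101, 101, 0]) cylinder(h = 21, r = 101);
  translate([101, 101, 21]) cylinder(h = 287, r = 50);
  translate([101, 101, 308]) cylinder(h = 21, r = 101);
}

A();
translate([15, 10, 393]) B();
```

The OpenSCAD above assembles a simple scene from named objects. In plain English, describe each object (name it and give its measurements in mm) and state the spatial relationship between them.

A is a four-legged stool. The seat is a 267×340×33 mm slab whose top surface is at z = 393 mm; four square legs, each 48×48 mm in cross-section, run from the floor (z = 0) to the underside of the seat, each flush with a corner of the seat.

B is a spool: two coaxial disc flanges of radius 101 mm and thickness 21 mm, joined by a core cylinder of radius 50 mm and height 287 mm. The lower flange rests on z = 0 and the three cylinders share a vertical axis.

The spool is on top of the stool.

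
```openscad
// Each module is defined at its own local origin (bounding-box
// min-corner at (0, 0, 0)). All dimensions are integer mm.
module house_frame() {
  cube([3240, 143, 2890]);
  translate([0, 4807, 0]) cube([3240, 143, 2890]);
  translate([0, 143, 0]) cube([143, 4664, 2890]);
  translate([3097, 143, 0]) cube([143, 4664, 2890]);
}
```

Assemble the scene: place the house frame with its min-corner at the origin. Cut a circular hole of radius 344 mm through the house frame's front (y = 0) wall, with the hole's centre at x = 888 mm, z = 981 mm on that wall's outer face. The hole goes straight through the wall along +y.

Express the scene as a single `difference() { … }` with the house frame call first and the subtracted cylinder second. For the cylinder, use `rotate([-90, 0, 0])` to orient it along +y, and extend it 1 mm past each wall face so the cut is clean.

difference() {
  house_frame();
  translate([888, -1, 981]) rotate([-90, 0, 0]) cylinder(h = 145, r = 344);
}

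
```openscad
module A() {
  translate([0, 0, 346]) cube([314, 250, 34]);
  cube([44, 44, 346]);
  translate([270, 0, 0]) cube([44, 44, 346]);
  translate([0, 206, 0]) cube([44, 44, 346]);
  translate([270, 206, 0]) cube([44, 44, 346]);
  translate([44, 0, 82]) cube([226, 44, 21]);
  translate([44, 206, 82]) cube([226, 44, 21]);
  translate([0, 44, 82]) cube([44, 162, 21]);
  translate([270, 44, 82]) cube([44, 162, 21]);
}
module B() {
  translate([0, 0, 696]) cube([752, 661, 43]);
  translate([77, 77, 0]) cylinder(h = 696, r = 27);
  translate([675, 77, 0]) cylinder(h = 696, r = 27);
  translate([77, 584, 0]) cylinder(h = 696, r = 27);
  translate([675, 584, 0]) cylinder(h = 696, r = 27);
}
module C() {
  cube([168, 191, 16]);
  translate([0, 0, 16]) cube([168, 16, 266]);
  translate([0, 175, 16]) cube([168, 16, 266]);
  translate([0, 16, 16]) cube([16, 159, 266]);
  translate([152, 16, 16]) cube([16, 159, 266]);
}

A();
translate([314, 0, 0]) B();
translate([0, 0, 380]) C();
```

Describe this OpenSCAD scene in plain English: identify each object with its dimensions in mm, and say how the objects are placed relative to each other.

A is a simple wooden stool: a rectangular seat 314 mm (x) by 250 mm (y), 34 mm thick, top face at z = 380 mm, on four square legs, each 44×44 mm in cross-section. The legs rest on z = 0, each flush with a corner of the seat. Four stretchers, 44 mm wide and 21 mm tall, connect adjacent legs with their undersides at z = 82 mm, each running between the inner faces of the legs it joins and aligned with the legs' outer faces on the other axis.

B is a rectangular dining table. The top is 752×661×43 mm with its upper surface at z = 739 mm. It stands on four round legs of 54 mm diameter, each leg's bounding box inset 50 mm from the nearest pair of top edges, running from the floor to the underside of the top.

C is an open-topped rectangular box: outside dimensions 168×191×282 mm, with a uniform wall and base thickness of 16 mm. The base is a full 168×191 slab on the floor; four walls sit on top of the base. The front and back walls (the −y and +y sides) span the full width; the two side walls fit between them.

The table is against the stool's +x side, with their −y faces flush. The open box is on top of the stool.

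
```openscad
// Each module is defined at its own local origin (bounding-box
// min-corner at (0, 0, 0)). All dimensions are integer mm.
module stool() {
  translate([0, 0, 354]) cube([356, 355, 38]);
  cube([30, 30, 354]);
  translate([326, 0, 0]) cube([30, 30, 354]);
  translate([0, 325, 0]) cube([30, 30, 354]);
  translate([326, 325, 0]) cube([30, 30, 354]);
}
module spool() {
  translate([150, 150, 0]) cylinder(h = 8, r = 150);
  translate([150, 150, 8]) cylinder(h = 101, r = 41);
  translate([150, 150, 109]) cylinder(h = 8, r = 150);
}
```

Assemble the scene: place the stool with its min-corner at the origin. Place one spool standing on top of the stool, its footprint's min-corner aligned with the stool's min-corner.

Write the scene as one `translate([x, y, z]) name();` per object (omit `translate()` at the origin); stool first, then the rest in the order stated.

stool();
translate([0, 0, 392]) spool();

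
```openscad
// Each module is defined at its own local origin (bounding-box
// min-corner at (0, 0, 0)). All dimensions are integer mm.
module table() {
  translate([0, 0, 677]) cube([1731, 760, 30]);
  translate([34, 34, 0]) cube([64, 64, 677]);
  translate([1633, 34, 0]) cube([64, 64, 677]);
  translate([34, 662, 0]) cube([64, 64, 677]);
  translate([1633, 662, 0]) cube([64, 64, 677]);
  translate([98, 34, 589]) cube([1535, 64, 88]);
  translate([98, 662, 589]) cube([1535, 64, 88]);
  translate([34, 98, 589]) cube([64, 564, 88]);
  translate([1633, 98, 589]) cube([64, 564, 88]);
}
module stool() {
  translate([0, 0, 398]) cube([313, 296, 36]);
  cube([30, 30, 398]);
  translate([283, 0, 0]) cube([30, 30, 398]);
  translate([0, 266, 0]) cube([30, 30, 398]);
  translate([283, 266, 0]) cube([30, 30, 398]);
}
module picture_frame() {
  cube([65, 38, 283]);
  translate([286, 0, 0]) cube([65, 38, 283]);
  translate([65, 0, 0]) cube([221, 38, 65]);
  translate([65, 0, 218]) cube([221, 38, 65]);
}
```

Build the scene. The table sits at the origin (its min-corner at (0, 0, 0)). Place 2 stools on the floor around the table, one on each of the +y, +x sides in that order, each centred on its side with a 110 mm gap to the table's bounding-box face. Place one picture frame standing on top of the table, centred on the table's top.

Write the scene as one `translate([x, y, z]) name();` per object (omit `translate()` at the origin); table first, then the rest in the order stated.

table();
translate([709, 870, 0]) stool();
translate([1841, 232, 0]) stool();
translate([690, 361, 707]) picture_frame();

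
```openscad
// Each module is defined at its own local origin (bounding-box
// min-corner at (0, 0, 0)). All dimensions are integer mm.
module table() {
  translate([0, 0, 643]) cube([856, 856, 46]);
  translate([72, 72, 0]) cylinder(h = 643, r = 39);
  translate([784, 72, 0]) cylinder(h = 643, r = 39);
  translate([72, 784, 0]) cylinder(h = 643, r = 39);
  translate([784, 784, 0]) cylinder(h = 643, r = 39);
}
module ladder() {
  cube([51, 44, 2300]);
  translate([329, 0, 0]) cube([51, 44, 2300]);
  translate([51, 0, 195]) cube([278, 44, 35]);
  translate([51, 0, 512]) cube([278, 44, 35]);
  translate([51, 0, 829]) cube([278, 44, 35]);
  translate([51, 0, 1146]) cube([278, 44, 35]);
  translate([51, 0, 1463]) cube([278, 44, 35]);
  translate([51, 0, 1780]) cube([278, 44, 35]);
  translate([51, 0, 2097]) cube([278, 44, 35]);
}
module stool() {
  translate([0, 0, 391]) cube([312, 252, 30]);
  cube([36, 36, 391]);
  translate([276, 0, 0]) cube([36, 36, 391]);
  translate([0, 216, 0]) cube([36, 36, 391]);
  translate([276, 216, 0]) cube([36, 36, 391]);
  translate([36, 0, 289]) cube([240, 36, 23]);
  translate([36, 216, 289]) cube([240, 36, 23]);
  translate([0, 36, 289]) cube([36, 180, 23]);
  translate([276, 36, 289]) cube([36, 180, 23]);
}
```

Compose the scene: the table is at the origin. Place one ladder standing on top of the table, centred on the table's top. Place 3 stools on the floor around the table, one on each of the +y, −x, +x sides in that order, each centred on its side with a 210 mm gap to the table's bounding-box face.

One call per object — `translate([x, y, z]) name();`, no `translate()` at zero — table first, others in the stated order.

table();
translate([238, 406, 689]) ladder();
translate([272, 1066, 0]) stool();
translate([-522, 302, 0]) stool();
translate([1066, 302, 0]) stool();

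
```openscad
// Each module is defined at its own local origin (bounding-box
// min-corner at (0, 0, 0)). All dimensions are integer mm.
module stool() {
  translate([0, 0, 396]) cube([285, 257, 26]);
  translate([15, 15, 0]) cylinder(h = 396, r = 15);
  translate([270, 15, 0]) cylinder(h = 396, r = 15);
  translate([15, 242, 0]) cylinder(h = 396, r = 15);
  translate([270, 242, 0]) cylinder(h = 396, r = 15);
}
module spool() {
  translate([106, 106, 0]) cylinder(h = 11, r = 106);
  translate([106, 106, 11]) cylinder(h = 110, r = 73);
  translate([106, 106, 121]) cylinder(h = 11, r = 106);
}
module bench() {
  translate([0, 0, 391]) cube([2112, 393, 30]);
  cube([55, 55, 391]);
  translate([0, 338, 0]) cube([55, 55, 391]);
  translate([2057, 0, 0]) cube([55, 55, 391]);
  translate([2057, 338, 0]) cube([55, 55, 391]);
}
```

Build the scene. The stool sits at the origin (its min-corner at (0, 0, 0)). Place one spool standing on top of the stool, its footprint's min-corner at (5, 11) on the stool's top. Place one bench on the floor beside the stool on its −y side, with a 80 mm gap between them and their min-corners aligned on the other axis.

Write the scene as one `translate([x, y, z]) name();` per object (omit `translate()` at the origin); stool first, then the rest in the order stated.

stool();
translate([5, 11, 422]) spool();
translate([0, -473, 0]) bench();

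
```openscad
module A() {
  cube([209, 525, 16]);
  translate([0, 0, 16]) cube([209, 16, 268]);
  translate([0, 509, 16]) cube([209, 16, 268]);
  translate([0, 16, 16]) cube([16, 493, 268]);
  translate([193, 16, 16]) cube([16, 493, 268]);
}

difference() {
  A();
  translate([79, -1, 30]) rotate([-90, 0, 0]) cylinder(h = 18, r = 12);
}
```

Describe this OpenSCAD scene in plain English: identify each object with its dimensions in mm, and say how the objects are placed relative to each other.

A is an open storage box with external size 209×525×284 mm and wall thickness 16 mm (the base is also 16 mm thick). The base covers the whole footprint; the four walls stand on the base, with the y-facing walls full-width and the x-facing walls fitting between their inner faces.

The open box has a circular hole of radius 12 mm through its front wall, centred at (x = 79, z = 30).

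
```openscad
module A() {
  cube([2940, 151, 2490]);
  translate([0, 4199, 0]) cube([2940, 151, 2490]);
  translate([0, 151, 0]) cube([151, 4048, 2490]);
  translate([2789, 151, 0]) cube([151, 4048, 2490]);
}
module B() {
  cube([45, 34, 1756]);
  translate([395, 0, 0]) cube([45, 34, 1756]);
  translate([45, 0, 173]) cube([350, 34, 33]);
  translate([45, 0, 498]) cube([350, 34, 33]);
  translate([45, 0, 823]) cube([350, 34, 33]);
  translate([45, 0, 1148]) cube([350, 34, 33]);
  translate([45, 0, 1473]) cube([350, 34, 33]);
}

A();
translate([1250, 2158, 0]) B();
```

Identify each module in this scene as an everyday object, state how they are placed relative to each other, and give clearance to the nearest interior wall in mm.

Clearances: x = 1099, y = 2007; minimum 1099 mm.

A is a house frame. B is a ladder. The ladder sits inside the house frame, centred. The clearance to the nearest interior wall is 1099 mm.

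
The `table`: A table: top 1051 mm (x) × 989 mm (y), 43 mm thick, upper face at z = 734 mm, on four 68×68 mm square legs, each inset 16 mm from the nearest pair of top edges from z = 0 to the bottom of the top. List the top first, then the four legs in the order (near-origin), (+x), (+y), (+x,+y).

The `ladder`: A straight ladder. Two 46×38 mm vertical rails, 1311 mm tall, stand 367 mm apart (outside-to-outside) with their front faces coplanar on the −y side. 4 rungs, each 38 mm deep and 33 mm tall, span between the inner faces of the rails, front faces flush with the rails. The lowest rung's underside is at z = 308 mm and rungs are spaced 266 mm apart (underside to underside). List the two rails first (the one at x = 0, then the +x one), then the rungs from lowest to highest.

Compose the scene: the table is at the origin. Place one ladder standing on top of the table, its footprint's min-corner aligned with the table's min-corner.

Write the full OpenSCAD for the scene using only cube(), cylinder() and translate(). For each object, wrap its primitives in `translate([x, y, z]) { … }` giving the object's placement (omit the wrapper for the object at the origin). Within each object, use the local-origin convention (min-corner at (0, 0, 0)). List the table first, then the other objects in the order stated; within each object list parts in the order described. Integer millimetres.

translate([0, 0, 691]) cube([1051, 989, 43]);
translate([16, 16, 0]) cube([68, 68, 691]);
translate([967, 16, 0]) cube([68, 68, 691]);
translate([16, 905, 0]) cube([68, 68, 691]);
translate([967, 905, 0]) cube([68, 68, 691]);
translate([0, 0, 734]) {
  cube([46, 38, 1311]);
  translate([321, 0, 0]) cube([46, 38, 1311]);
  translate([46, 0, 308]) cube([275, 38, 33]);
  translate([46, 0, 574]) cube([275, 38, 33]);
  translate([46, 0, 840]) cube([275, 38, 33]);
  translate([46, 0, 1106]) cube([275, 38, 33]);
}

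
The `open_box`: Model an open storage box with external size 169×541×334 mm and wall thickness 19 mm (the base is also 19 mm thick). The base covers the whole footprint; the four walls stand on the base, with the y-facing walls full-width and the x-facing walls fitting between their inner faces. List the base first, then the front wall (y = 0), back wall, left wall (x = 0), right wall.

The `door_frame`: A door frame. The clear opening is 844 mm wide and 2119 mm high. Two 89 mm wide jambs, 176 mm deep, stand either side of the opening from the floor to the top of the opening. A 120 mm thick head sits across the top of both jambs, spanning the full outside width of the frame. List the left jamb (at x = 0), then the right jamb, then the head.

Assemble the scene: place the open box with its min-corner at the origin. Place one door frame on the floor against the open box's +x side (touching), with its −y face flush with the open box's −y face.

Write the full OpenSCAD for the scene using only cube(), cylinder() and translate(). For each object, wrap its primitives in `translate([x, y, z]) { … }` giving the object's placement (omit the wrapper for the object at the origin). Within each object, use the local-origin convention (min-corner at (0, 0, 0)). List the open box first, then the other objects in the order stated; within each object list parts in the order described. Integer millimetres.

cube([169, 541, 19]);
translate([0, 0, 19]) cube([169, 19, 315]);
translate([0, 522, 19]) cube([169, 19, 315]);
translate([0, 19, 19]) cube([19, 503, 315]);
translate([150, 19, 19]) cube([19, 503, 315]);
translate([169, 0, 0]) {
  cube([89, 176, 2119]);
  translate([933, 0, 0]) cube([89, 176, 2119]);
  translate([0, 0, 2119]) cube([1022, 176, 120]);
}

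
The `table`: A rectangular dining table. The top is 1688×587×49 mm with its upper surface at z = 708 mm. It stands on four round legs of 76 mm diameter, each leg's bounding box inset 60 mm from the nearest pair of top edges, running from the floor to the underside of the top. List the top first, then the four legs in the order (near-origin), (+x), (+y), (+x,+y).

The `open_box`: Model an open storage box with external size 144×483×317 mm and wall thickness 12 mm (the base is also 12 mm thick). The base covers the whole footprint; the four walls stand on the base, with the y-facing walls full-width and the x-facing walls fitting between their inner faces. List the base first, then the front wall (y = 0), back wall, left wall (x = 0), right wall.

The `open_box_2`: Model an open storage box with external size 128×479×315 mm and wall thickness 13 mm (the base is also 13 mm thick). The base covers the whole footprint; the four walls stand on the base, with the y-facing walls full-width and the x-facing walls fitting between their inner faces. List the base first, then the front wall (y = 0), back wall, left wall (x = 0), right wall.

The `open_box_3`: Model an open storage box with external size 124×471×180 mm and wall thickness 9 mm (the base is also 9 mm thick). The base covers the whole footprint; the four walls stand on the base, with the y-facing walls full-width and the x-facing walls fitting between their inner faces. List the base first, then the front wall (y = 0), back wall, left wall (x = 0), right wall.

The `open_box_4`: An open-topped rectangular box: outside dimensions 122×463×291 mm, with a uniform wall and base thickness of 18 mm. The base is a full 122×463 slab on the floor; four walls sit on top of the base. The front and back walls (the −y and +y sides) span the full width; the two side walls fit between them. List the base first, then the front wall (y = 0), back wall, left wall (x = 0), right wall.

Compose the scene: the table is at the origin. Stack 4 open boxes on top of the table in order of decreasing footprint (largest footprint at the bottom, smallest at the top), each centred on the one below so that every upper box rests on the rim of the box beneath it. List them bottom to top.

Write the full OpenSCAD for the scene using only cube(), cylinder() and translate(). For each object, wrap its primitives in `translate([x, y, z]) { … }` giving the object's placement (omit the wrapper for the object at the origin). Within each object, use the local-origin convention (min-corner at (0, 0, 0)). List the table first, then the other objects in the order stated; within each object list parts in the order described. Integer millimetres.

translate([0, 0, 659]) cube([1688, 587, 49]);
translate([98, 98, 0]) cylinder(h = 659, r = 38);
translate([1590, 98, 0]) cylinder(h = 659, r = 38);
translate([98, 489, 0]) cylinder(h = 659, r = 38);
translate([1590, 489, 0]) cylinder(h = 659, r = 38);
translate([772, 52, 708]) {
  cube([144, 483, 12]);
  translate([0, 0, 12]) cube([144, 12, 305]);
  translate([0, 471, 12]) cube([144, 12, 305]);
  translate([0, 12, 12]) cube([12, 459, 305]);
  translate([132, 12, 12]) cube([12, 459, 305]);
}
translate([780, 54, 1025]) {
  cube([128, 479, 13]);
  translate([0, 0, 13]) cube([128, 13, 302]);
  translate([0, 466, 13]) cube([128, 13, 302]);
  translate([0, 13, 13]) cube([13, 453, 302]);
  translate([115, 13, 13]) cube([13, 453, 302]);
}
translate([782, 58, 1340]) {
  cube([124, 471, 9]);
  translate([0, 0, 9]) cube([124, 9, 171]);
  translate([0, 462, 9]) cube([124, 9, 171]);
  translate([0, 9, 9]) cube([9, 453, 171]);
  translate([115, 9, 9]) cube([9, 453, 171]);
}
translate([783, 62, 1520]) {
  cube([122, 463, 18]);
  translate([0, 0, 18]) cube([122, 18, 273]);
  translate([0, 445, 18]) cube([122, 18, 273]);
  translate([0, 18, 18]) cube([18, 427, 273]);
  translate([104, 18, 18]) cube([18, 427, 273]);
}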